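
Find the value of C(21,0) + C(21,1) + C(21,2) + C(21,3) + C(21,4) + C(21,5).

1 + 21 + 210 + 1330 + 5985 + 20349 = 27896.

27896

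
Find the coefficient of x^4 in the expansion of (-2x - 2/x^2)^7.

General term: C(7,j)·(-2x)^j·(-2/x^2)^(7-j), with x-exponent 1j − 2(7−j) = 3j − 14.
Set 3j − 14 = 4: j = 6.
C(7,6) = 7; (-2)^6 = 64; (-2)^1 = -2.
Coefficient = 7 · 64 · (-2) = -896.

-896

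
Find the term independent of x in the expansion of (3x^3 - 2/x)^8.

General term: C(8,j)·(3x^3)^j·(-2/x)^(8-j), with x-exponent 3j − 1(8−j) = 4j − 8.
Set 4j − 8 = 0: j = 2.
C(8,2) = 28; 3^2 = 9; (-2)^6 = 64.
Coefficient = 28 · 9 · 64 = 16128.

16128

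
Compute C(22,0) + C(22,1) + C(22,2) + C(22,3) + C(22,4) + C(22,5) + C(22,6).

1 + 22 + 231 + 1540 + 7315 + 26334 + 74613 = 110056.

110056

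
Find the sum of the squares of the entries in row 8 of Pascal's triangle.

12870

Σ C(8,k)² is the coefficient of x^8 in (1+x)^8(1+x)^8 = (1+x)^16, i.e. C(16,8) = 12870.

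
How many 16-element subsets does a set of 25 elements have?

C(25,16) = C(25,9) by symmetry.
C(25,9) = (25·24·23·22·21·20·19·18·17) / 9! = 741354768000 / 362880 = 2042975.

2042975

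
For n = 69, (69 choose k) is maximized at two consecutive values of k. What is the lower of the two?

For odd n = 69, C(69,k) peaks at k = (n−1)/2 and (n+1)/2; the lower is 34.

34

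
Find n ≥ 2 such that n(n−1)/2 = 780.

40

n(n−1)/2 = 780 ⇒ n(n−1) = 1560. Since 40·39 = 1560, n = 40.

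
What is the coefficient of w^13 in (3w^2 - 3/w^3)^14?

-1741000716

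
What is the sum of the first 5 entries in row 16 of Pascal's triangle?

2517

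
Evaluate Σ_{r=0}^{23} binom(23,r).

8388608

Setting x = 1 in (1+x)^23 gives Σ C(23,r) = 2^23 = 8388608.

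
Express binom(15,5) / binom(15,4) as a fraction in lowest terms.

11/5

C(n,k+1)/C(n,k) = (n−k)/(k+1) = (15−4)/(4+1) = 11/5.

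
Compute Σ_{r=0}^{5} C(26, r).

83682

1 + 26 + 325 + 2600 + 14950 + 65780 = 83682.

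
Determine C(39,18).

62359143990

C(39,18) = (39·38·37·36·35·34·33·32·31·30·29·28·27·26·25·24·23·22) / 18! = 399246543793282239774720000 / 6402373705728000 = 62359143990.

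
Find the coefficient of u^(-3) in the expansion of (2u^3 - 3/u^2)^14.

General term: C(14,j)·(2u^3)^j·(-3/u^2)^(14-j), with u-exponent 3j − 2(14−j) = 5j − 28.
Set 5j − 28 = -3: j = 5.
C(14,5) = 2002; 2^5 = 32; (-3)^9 = -19683.
Coefficient = 2002 · 32 · (-19683) = -1260971712.

-1260971712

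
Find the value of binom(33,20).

C(33,20) = C(33,13) by symmetry.
C(33,13) = (33·32·31·30·29·28·27·26·25·24·23·22·21) / 13! = 3569119343741952000 / 6227020800 = 573166440.

573166440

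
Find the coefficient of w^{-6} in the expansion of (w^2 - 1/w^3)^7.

35

General term: C(7,j)·(w^2)^j·(-1/w^3)^(7-j), with w-exponent 2j − 3(7−j) = 5j − 21.
Set 5j − 21 = -6: j = 3.
C(7,3) = 35; 1^3 = 1; (-1)^4 = 1.
Coefficient = 35 · 1 · 1 = 35.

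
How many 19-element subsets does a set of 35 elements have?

C(35,19) = C(35,16) by symmetry.
C(35,16) = (35·34·33·32·31·30·29·28·27·26·25·24·23·22·21·20) / 16! = 84945040381058457600000 / 20922789888000 = 4059928950.

4059928950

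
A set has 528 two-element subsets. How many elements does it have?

n(n−1)/2 = 528 ⇒ n(n−1) = 1056. Since 33·32 = 1056, n = 33.

33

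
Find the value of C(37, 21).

12875774670

C(37,21) = C(37,16) by symmetry.
C(37,16) = (37·36·35·34·33·32·31·30·29·28·27·26·25·24·23·22) / 16! = 269397128065642536960000 / 20922789888000 = 12875774670.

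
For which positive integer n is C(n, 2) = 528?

33

n(n−1)/2 = 528 ⇒ n(n−1) = 1056. Since 33·32 = 1056, n = 33.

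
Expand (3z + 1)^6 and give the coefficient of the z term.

18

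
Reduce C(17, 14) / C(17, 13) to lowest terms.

2/7

C(n,k+1)/C(n,k) = (n−k)/(k+1) = (17−13)/(13+1) = 4/14 = 2/7.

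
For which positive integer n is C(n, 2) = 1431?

n(n−1)/2 = 1431 ⇒ n(n−1) = 2862. Since 54·53 = 2862, n = 54.

54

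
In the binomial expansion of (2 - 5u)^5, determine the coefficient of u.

-400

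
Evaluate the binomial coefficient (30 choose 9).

14307150

C(30,9) = (30·29·28·27·26·25·24·23·22) / 9! = 5191778592000 / 362880 = 14307150.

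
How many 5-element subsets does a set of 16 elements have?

4368

C(16,5) = (16·15·14·13·12) / 5! = 524160 / 120 = 4368.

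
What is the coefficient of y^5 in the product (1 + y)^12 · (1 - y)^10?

90

Coefficient of y^5 = Σ_{j} C(12,j)·1^j·C(10,5-j)·(-1)^(5-j) for j from 0 to 5.
= (-252) + 2520 + (-7920) + 9900 + (-4950) + 792 = 90.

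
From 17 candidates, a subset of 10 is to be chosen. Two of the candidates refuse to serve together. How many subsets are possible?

13013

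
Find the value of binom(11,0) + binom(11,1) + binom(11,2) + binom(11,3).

1 + 11 + 55 + 165 = 232.

232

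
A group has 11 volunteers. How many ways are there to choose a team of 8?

165

This is C(11,8) = 165.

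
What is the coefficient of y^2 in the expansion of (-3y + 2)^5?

720

The general term is C(5,j)·(-3y)^j·(2)^(5-j); the y^2 term has j = 2.
C(5,2) = 10.
Coefficient = C(5,2) · (-3)^2 · 2^3 = 10 · 9 · 8 = 720.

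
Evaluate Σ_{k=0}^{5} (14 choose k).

1 + 14 + 91 + 364 + 1001 + 2002 = 3473.

3473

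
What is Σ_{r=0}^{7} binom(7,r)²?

By Vandermonde's identity, Σ C(7,r)² = C(14,7) = 3432.

3432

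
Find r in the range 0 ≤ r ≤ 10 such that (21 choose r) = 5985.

C(21,r) increases on 0 ≤ r ≤ 10. C(21,3) = 1330 and C(21,4) = 5985, so r = 4.

4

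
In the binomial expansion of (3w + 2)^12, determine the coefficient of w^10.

15588936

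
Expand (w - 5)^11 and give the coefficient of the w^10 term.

The general term is C(11,j)·(w)^j·(-5)^(11-j); the w^10 term has j = 10.
C(11,10) = 11.
Coefficient = C(11,10) · (-5)^1 = 11 · (-5) = -55.

-55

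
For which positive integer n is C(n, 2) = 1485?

n(n−1)/2 = 1485 ⇒ n(n−1) = 2970. Since 55·54 = 2970, n = 55.

55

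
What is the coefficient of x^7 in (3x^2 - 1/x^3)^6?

-1458

General term: C(6,j)·(3x^2)^j·(-1/x^3)^(6-j), with x-exponent 2j − 3(6−j) = 5j − 18.
Set 5j − 18 = 7: j = 5.
C(6,5) = 6; 3^5 = 243; (-1)^1 = -1.
Coefficient = 6 · 243 · (-1) = -1458.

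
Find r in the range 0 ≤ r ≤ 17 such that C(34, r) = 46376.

4

C(34,r) increases on 0 ≤ r ≤ 17. C(34,3) = 5984 and C(34,4) = 46376, so r = 4.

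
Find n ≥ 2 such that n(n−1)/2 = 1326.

n(n−1)/2 = 1326 ⇒ n(n−1) = 2652. Since 52·51 = 2652, n = 52.

52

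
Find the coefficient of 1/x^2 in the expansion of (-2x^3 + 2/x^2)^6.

960

General term: C(6,j)·(-2x^3)^j·(2/x^2)^(6-j), with x-exponent 3j − 2(6−j) = 5j − 12.
Set 5j − 12 = -2: j = 2.
C(6,2) = 15; (-2)^2 = 4; 2^4 = 16.
Coefficient = 15 · 4 · 16 = 960.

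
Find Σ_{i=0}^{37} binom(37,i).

Setting x = 1 in (1+x)^37 gives Σ C(37,i) = 2^37 = 137438953472.

137438953472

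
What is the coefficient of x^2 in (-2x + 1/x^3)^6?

General term: C(6,j)·(-2x)^j·(1/x^3)^(6-j), with x-exponent 1j − 3(6−j) = 4j − 18.
Set 4j − 18 = 2: j = 5.
C(6,5) = 6; (-2)^5 = -32; 1^1 = 1.
Coefficient = 6 · (-32) · 1 = -192.

-192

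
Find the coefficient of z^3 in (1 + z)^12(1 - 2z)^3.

Coefficient of z^3 = Σ_{j} C(12,j)·1^j·C(3,3-j)·(-2)^(3-j) for j from 0 to 3.
= (-8) + 144 + (-396) + 220 = -40.

-40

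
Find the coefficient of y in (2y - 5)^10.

The general term is C(10,j)·(2y)^j·(-5)^(10-j); the y^1 term has j = 1.
C(10,1) = 10.
Coefficient = C(10,1) · 2^1 · (-5)^9 = 10 · 2 · (-1953125) = -39062500.

-39062500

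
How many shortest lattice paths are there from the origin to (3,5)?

56

Each path is a sequence of 8 steps with 3 rights: C(8,3) = 56.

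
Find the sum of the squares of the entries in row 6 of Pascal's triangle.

By Vandermonde's identity, Σ C(6,i)² = C(12,6) = 924.

924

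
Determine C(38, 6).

2760681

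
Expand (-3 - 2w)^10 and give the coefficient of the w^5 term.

1959552

The general term is C(10,j)·(-3)^j·(-2w)^(10-j); the w^5 term has j = 5.
C(10,5) = 252.
Coefficient = C(10,5) · (-3)^5 · (-2)^5 = 252 · (-243) · (-32) = 1959552.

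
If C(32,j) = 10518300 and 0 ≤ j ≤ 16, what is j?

C(32,j) increases on 0 ≤ j ≤ 16. C(32,7) = 3365856 and C(32,8) = 10518300, so j = 8.

8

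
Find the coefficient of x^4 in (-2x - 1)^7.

The general term is C(7,j)·(-2x)^j·(-1)^(7-j); the x^4 term has j = 4.
C(7,4) = 35.
Coefficient = C(7,4) · (-2)^4 · (-1)^3 = 35 · 16 · (-1) = -560.

-560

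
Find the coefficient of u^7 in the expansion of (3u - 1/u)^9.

-59049

General term: C(9,j)·(3u)^j·(-1/u)^(9-j), with u-exponent 1j − 1(9−j) = 2j − 9.
Set 2j − 9 = 7: j = 8.
C(9,8) = 9; 3^8 = 6561; (-1)^1 = -1.
Coefficient = 9 · 6561 · (-1) = -59049.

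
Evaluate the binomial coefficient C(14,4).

1001

C(14,4) = (14·13·12·11) / 4! = 24024 / 24 = 1001.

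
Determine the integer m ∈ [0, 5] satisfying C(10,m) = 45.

2

C(10,m) increases on 0 ≤ m ≤ 5. C(10,1) = 10 and C(10,2) = 45, so m = 2.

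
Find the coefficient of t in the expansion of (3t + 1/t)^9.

30618

General term: C(9,j)·(3t)^j·(1/t)^(9-j), with t-exponent 1j − 1(9−j) = 2j − 9.
Set 2j − 9 = 1: j = 5.
C(9,5) = 126; 3^5 = 243; 1^4 = 1.
Coefficient = 126 · 243 · 1 = 30618.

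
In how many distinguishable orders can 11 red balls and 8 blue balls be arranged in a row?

Choose positions for the red balls: C(19,11) = 75582.

75582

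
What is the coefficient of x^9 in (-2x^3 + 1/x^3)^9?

5376

General term: C(9,j)·(-2x^3)^j·(1/x^3)^(9-j), with x-exponent 3j − 3(9−j) = 6j − 27.
Set 6j − 27 = 9: j = 6.
C(9,6) = 84; (-2)^6 = 64; 1^3 = 1.
Coefficient = 84 · 64 · 1 = 5376.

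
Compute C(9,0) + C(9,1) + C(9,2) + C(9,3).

130

1 + 9 + 36 + 84 = 130.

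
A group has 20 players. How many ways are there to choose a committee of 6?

38760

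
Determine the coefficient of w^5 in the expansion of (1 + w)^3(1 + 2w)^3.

Coefficient of w^5 = Σ_{j} C(3,j)·1^j·C(3,5-j)·2^(5-j) for j from 2 to 3.
= 24 + 12 = 36.

36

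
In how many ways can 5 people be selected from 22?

26334

This is C(22,5) = 26334.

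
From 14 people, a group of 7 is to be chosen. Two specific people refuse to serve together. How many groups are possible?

All 7-subsets: C(14,7) = 3432. Those containing both fixed elements: C(12,5) = 792.
3432 − 792 = 2640.

2640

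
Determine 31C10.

44352165

C(31,10) = (31·30·29·28·27·26·25·24·23·22) / 10! = 160945136352000 / 3628800 = 44352165.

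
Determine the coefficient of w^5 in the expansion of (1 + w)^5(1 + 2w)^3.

Coefficient of w^5 = Σ_{j} C(5,j)·1^j·C(3,5-j)·2^(5-j) for j from 2 to 5.
= 80 + 120 + 30 + 1 = 231.

231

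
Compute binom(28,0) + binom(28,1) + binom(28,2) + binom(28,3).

3683

1 + 28 + 378 + 3276 = 3683.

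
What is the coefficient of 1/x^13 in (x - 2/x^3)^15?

-823680

General term: C(15,j)·(x)^j·(-2/x^3)^(15-j), with x-exponent 1j − 3(15−j) = 4j − 45.
Set 4j − 45 = -13: j = 8.
C(15,8) = 6435; 1^8 = 1; (-2)^7 = -128.
Coefficient = 6435 · 1 · (-128) = -823680.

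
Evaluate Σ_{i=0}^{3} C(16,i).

697

1 + 16 + 120 + 560 = 697.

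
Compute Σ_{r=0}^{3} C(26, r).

2952

1 + 26 + 325 + 2600 = 2952.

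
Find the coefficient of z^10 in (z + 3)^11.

The general term is C(11,j)·(z)^j·(3)^(11-j); the z^10 term has j = 10.
C(11,10) = 11.
Coefficient = C(11,10) · 3^1 = 11 · 3 = 33.

33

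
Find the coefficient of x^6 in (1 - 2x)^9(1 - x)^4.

36432

Coefficient of x^6 = Σ_{j} C(9,j)·(-2)^j·C(4,6-j)·(-1)^(6-j) for j from 2 to 6.
= 144 + 2688 + 12096 + 16128 + 5376 = 36432.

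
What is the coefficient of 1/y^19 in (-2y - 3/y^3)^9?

General term: C(9,j)·(-2y)^j·(-3/y^3)^(9-j), with y-exponent 1j − 3(9−j) = 4j − 27.
Set 4j − 27 = -19: j = 2.
C(9,2) = 36; (-2)^2 = 4; (-3)^7 = -2187.
Coefficient = 36 · 4 · (-2187) = -314928.

-314928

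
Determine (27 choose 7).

C(27,7) = (27·26·25·24·23·22·21) / 7! = 4475671200 / 5040 = 888030.

888030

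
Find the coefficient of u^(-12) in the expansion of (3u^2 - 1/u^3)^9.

2268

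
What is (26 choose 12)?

9657700

C(26,12) = (26·25·24·23·22·21·20·19·18·17·16·15) / 12! = 4626053752320000 / 479001600 = 9657700.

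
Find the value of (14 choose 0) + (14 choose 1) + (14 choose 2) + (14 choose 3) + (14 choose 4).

1471

1 + 14 + 91 + 364 + 1001 = 1471.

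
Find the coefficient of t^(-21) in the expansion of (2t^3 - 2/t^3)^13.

General term: C(13,j)·(2t^3)^j·(-2/t^3)^(13-j), with t-exponent 3j − 3(13−j) = 6j − 39.
Set 6j − 39 = -21: j = 3.
C(13,3) = 286; 2^3 = 8; (-2)^10 = 1024.
Coefficient = 286 · 8 · 1024 = 2342912.

2342912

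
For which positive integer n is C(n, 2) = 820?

41

n(n−1)/2 = 820 ⇒ n(n−1) = 1640. Since 41·40 = 1640, n = 41.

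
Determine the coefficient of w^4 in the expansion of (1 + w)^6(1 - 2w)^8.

Coefficient of w^4 = Σ_{j} C(6,j)·1^j·C(8,4-j)·(-2)^(4-j) for j from 0 to 4.
= 1120 + (-2688) + 1680 + (-320) + 15 = -193.

-193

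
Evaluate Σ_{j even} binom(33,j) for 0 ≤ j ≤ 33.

4294967296

Even-j terms of row 33 sum to 2^32 = 4294967296.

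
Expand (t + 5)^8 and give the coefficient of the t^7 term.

The general term is C(8,j)·(t)^j·(5)^(8-j); the t^7 term has j = 7.
C(8,7) = 8.
Coefficient = C(8,7) · 5^1 = 8 · 5 = 40.

40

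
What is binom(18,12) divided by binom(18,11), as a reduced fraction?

7/12

C(n,k+1)/C(n,k) = (n−k)/(k+1) = (18−11)/(11+1) = 7/12.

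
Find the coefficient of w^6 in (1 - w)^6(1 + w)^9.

Coefficient of w^6 = Σ_{j} C(6,j)·(-1)^j·C(9,6-j)·1^(6-j) for j from 0 to 6.
= 84 + (-756) + 1890 + (-1680) + 540 + (-54) + 1 = 25.

25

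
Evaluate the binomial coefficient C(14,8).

3003

C(14,8) = C(14,6) by symmetry.
C(14,6) = (14·13·12·11·10·9) / 6! = 2162160 / 720 = 3003.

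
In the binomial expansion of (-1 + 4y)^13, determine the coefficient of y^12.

-218103808

The general term is C(13,j)·(-1)^j·(4y)^(13-j); the y^12 term has j = 1.
C(13,1) = 13.
Coefficient = C(13,1) · (-1)^1 · 4^12 = 13 · (-1) · 16777216 = -218103808.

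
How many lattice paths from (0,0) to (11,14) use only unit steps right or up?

Each path is a sequence of 25 steps with 11 rights: C(25,11) = 4457400.

4457400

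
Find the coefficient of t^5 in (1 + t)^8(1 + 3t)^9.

195860

Coefficient of t^5 = Σ_{j} C(8,j)·1^j·C(9,5-j)·3^(5-j) for j from 0 to 5.
= 30618 + 81648 + 63504 + 18144 + 1890 + 56 = 195860.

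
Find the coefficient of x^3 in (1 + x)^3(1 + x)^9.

220

(1 + x)^3(1 + x)^9 = (1 + x)^12, so the coefficient of x^3 is C(12,3)·1^3 = 220·1 = 220.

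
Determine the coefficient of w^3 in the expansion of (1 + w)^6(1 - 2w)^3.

Coefficient of w^3 = Σ_{j} C(6,j)·1^j·C(3,3-j)·(-2)^(3-j) for j from 0 to 3.
= (-8) + 72 + (-90) + 20 = -6.

-6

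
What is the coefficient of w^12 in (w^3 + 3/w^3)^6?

General term: C(6,j)·(w^3)^j·(3/w^3)^(6-j), with w-exponent 3j − 3(6−j) = 6j − 18.
Set 6j − 18 = 12: j = 5.
C(6,5) = 6; 1^5 = 1; 3^1 = 3.
Coefficient = 6 · 1 · 3 = 18.

18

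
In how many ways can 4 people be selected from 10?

This is C(10,4) = 210.

210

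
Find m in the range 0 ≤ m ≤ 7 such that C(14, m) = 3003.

6

C(14,m) increases on 0 ≤ m ≤ 7. C(14,5) = 2002 and C(14,6) = 3003, so m = 6.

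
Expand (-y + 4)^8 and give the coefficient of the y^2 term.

114688

The general term is C(8,j)·(-y)^j·(4)^(8-j); the y^2 term has j = 2.
C(8,2) = 28.
Coefficient = C(8,2) · 4^6 = 28 · 4096 = 114688.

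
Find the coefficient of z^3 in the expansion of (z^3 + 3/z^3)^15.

14073345

General term: C(15,j)·(z^3)^j·(3/z^3)^(15-j), with z-exponent 3j − 3(15−j) = 6j − 45.
Set 6j − 45 = 3: j = 8.
C(15,8) = 6435; 1^8 = 1; 3^7 = 2187.
Coefficient = 6435 · 1 · 2187 = 14073345.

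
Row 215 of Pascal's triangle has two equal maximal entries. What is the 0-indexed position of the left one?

For odd n = 215, C(215,i) peaks at i = (n−1)/2 and (n+1)/2; the lower is 107.

107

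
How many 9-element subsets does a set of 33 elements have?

38567100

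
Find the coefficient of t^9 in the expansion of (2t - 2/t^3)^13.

-106496

General term: C(13,j)·(2t)^j·(-2/t^3)^(13-j), with t-exponent 1j − 3(13−j) = 4j − 39.
Set 4j − 39 = 9: j = 12.
C(13,12) = 13; 2^12 = 4096; (-2)^1 = -2.
Coefficient = 13 · 4096 · (-2) = -106496.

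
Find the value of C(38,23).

15471286560

C(38,23) = C(38,15) by symmetry.
C(38,15) = (38·37·36·35·34·33·32·31·30·29·28·27·26·25·24) / 15! = 20231404874494894080000 / 1307674368000 = 15471286560.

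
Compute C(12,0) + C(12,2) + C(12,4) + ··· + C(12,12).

2048

Half of (1+1)^12 + (1−1)^12 gives the even-index sum: 2^11 = 2048.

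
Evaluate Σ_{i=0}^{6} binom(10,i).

1 + 10 + 45 + 120 + 210 + 252 + 210 = 848.

848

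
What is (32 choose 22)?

64512240

C(32,22) = C(32,10) by symmetry.
C(32,10) = (32·31·30·29·28·27·26·25·24·23) / 10! = 234102016512000 / 3628800 = 64512240.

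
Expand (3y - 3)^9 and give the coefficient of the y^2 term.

The general term is C(9,j)·(3y)^j·(-3)^(9-j); the y^2 term has j = 2.
C(9,2) = 36.
Coefficient = C(9,2) · 3^2 · (-3)^7 = 36 · 9 · (-2187) = -708588.

-708588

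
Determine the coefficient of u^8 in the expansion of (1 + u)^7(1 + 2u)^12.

3281280

Coefficient of u^8 = Σ_{j} C(7,j)·1^j·C(12,8-j)·2^(8-j) for j from 0 to 7.
= 126720 + 709632 + 1241856 + 887040 + 277200 + 36960 + 1848 + 24 = 3281280.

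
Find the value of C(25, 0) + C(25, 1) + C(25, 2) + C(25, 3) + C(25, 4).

1 + 25 + 300 + 2300 + 12650 = 15276.

15276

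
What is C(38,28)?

472733756

C(38,28) = C(38,10) by symmetry.
C(38,10) = (38·37·36·35·34·33·32·31·30·29) / 10! = 1715456253772800 / 3628800 = 472733756.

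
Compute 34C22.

548354040

C(34,22) = C(34,12) by symmetry.
C(34,12) = (34·33·32·31·30·29·28·27·26·25·24·23) / 12! = 262662462526464000 / 479001600 = 548354040.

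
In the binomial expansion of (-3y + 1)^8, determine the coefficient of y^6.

20412

The general term is C(8,j)·(-3y)^j·(1)^(8-j); the y^6 term has j = 6.
C(8,6) = 28.
Coefficient = C(8,6) · (-3)^6 = 28 · 729 = 20412.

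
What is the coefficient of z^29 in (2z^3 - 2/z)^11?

General term: C(11,j)·(2z^3)^j·(-2/z)^(11-j), with z-exponent 3j − 1(11−j) = 4j − 11.
Set 4j − 11 = 29: j = 10.
C(11,10) = 11; 2^10 = 1024; (-2)^1 = -2.
Coefficient = 11 · 1024 · (-2) = -22528.

-22528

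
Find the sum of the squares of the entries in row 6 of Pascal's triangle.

By Vandermonde's identity, Σ C(6,j)² = C(12,6) = 924.

924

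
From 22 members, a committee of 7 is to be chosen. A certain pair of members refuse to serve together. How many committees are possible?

155040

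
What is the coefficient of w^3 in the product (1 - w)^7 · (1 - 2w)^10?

Coefficient of w^3 = Σ_{j} C(7,j)·(-1)^j·C(10,3-j)·(-2)^(3-j) for j from 0 to 3.
= (-960) + (-1260) + (-420) + (-35) = -2675.

-2675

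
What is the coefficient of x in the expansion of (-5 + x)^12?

The general term is C(12,j)·(-5)^j·(x)^(12-j); the x^1 term has j = 11.
C(12,11) = 12.
Coefficient = C(12,11) · (-5)^11 = 12 · (-48828125) = -585937500.

-585937500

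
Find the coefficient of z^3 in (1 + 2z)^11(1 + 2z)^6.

5440

(1 + 2z)^11(1 + 2z)^6 = (1 + 2z)^17, so the coefficient of z^3 is C(17,3)·2^3 = 680·8 = 5440.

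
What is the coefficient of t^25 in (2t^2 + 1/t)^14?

General term: C(14,j)·(2t^2)^j·(1/t)^(14-j), with t-exponent 2j − 1(14−j) = 3j − 14.
Set 3j − 14 = 25: j = 13.
C(14,13) = 14; 2^13 = 8192; 1^1 = 1.
Coefficient = 14 · 8192 · 1 = 114688.

114688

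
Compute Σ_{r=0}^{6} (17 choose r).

21778

1 + 17 + 136 + 680 + 2380 + 6188 + 12376 = 21778.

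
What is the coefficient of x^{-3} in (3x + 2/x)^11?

General term: C(11,j)·(3x)^j·(2/x)^(11-j), with x-exponent 1j − 1(11−j) = 2j − 11.
Set 2j − 11 = -3: j = 4.
C(11,4) = 330; 3^4 = 81; 2^7 = 128.
Coefficient = 330 · 81 · 128 = 3421440.

3421440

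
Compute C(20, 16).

4845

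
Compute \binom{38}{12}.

2707475148

C(38,12) = (38·37·36·35·34·33·32·31·30·29·28·27) / 12! = 1296884927852236800 / 479001600 = 2707475148.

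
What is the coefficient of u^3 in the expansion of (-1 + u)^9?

84

The general term is C(9,j)·(-1)^j·(u)^(9-j); the u^3 term has j = 6.
C(9,6) = 84.
Coefficient = C(9,6) = 84.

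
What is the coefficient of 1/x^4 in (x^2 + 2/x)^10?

11520

General term: C(10,j)·(x^2)^j·(2/x)^(10-j), with x-exponent 2j − 1(10−j) = 3j − 10.
Set 3j − 10 = -4: j = 2.
C(10,2) = 45; 1^2 = 1; 2^8 = 256.
Coefficient = 45 · 1 · 256 = 11520.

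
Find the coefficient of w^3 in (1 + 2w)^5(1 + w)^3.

231

Coefficient of w^3 = Σ_{j} C(5,j)·2^j·C(3,3-j)·1^(3-j) for j from 0 to 3.
= 1 + 30 + 120 + 80 = 231.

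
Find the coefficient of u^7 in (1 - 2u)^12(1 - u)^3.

-362736

Coefficient of u^7 = Σ_{j} C(12,j)·(-2)^j·C(3,7-j)·(-1)^(7-j) for j from 4 to 7.
= (-7920) + (-76032) + (-177408) + (-101376) = -362736.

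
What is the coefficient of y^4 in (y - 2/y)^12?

General term: C(12,j)·(y)^j·(-2/y)^(12-j), with y-exponent 1j − 1(12−j) = 2j − 12.
Set 2j − 12 = 4: j = 8.
C(12,8) = 495; 1^8 = 1; (-2)^4 = 16.
Coefficient = 495 · 1 · 16 = 7920.

7920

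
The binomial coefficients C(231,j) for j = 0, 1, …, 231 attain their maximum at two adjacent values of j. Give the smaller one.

115

For odd n = 231, C(231,j) peaks at j = (n−1)/2 and (n+1)/2; the smaller is 115.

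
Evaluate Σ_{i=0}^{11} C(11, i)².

705432

Σ C(11,i)² is the coefficient of x^11 in (1+x)^11(1+x)^11 = (1+x)^22, i.e. C(22,11) = 705432.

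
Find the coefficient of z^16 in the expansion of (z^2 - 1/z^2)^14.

-364

General term: C(14,j)·(z^2)^j·(-1/z^2)^(14-j), with z-exponent 2j − 2(14−j) = 4j − 28.
Set 4j − 28 = 16: j = 11.
C(14,11) = 364; 1^11 = 1; (-1)^3 = -1.
Coefficient = 364 · 1 · (-1) = -364.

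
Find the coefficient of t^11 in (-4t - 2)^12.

The general term is C(12,j)·(-4t)^j·(-2)^(12-j); the t^11 term has j = 11.
C(12,11) = 12.
Coefficient = C(12,11) · (-4)^11 · (-2)^1 = 12 · (-4194304) · (-2) = 100663296.

100663296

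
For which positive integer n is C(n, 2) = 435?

30

n(n−1)/2 = 435 ⇒ n(n−1) = 870. Since 30·29 = 870, n = 30.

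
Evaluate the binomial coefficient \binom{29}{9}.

10015005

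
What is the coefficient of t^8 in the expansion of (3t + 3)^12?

The general term is C(12,j)·(3t)^j·(3)^(12-j); the t^8 term has j = 8.
C(12,8) = 495.
Coefficient = C(12,8) · 3^8 · 3^4 = 495 · 6561 · 81 = 263063295.

263063295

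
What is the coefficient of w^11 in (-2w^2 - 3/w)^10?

414720

General term: C(10,j)·(-2w^2)^j·(-3/w)^(10-j), with w-exponent 2j − 1(10−j) = 3j − 10.
Set 3j − 10 = 11: j = 7.
C(10,7) = 120; (-2)^7 = -128; (-3)^3 = -27.
Coefficient = 120 · (-128) · (-27) = 414720.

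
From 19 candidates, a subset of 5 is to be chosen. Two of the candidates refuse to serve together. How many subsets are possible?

10948

All 5-subsets: C(19,5) = 11628. Those containing both fixed elements: C(17,3) = 680.
11628 − 680 = 10948.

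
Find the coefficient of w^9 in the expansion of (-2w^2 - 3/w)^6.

General term: C(6,j)·(-2w^2)^j·(-3/w)^(6-j), with w-exponent 2j − 1(6−j) = 3j − 6.
Set 3j − 6 = 9: j = 5.
C(6,5) = 6; (-2)^5 = -32; (-3)^1 = -3.
Coefficient = 6 · (-32) · (-3) = 576.

576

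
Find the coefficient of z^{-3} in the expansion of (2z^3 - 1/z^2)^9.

672

General term: C(9,j)·(2z^3)^j·(-1/z^2)^(9-j), with z-exponent 3j − 2(9−j) = 5j − 18.
Set 5j − 18 = -3: j = 3.
C(9,3) = 84; 2^3 = 8; (-1)^6 = 1.
Coefficient = 84 · 8 · 1 = 672.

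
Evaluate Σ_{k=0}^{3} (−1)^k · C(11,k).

The partial alternating sum Σ_{k=0}^{3} (−1)^k C(11,k) = (−1)^3 C(10,3) = -120.

-120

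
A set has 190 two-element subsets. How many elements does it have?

n(n−1)/2 = 190 ⇒ n(n−1) = 380. Since 20·19 = 380, n = 20.

20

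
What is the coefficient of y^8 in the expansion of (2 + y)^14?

192192

The general term is C(14,j)·(2)^j·(y)^(14-j); the y^8 term has j = 6.
C(14,6) = 3003.
Coefficient = C(14,6) · 2^6 = 3003 · 64 = 192192.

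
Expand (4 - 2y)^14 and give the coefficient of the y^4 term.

The general term is C(14,j)·(4)^j·(-2y)^(14-j); the y^4 term has j = 10.
C(14,10) = 1001.
Coefficient = C(14,10) · 4^10 · (-2)^4 = 1001 · 1048576 · 16 = 16793993216.

16793993216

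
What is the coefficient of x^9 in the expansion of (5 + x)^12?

The general term is C(12,j)·(5)^j·(x)^(12-j); the x^9 term has j = 3.
C(12,3) = 220.
Coefficient = C(12,3) · 5^3 = 220 · 125 = 27500.

27500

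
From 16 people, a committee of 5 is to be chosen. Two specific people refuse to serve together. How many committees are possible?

All 5-subsets: C(16,5) = 4368. Those containing both fixed elements: C(14,3) = 364.
4368 − 364 = 4004.

4004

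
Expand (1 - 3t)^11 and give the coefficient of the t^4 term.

26730

The general term is C(11,j)·(1)^j·(-3t)^(11-j); the t^4 term has j = 7.
C(11,7) = 330.
Coefficient = C(11,7) · (-3)^4 = 330 · 81 = 26730.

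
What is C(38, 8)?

C(38,8) = (38·37·36·35·34·33·32·31) / 8! = 1971788797440 / 40320 = 48903492.

48903492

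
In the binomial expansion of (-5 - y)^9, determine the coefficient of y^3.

-1312500

The general term is C(9,j)·(-5)^j·(-y)^(9-j); the y^3 term has j = 6.
C(9,6) = 84.
Coefficient = C(9,6) · (-5)^6 · (-1)^3 = 84 · 15625 · (-1) = -1312500.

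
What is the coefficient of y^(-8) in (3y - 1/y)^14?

-9828

General term: C(14,j)·(3y)^j·(-1/y)^(14-j), with y-exponent 1j − 1(14−j) = 2j − 14.
Set 2j − 14 = -8: j = 3.
C(14,3) = 364; 3^3 = 27; (-1)^11 = -1.
Coefficient = 364 · 27 · (-1) = -9828.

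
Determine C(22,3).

1540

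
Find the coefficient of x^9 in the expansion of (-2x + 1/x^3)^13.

53248

General term: C(13,j)·(-2x)^j·(1/x^3)^(13-j), with x-exponent 1j − 3(13−j) = 4j − 39.
Set 4j − 39 = 9: j = 12.
C(13,12) = 13; (-2)^12 = 4096; 1^1 = 1.
Coefficient = 13 · 4096 · 1 = 53248.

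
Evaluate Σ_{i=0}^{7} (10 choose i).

1 + 10 + 45 + 120 + 210 + 252 + 210 + 120 = 968.

968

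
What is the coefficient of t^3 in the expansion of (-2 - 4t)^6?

The general term is C(6,j)·(-2)^j·(-4t)^(6-j); the t^3 term has j = 3.
C(6,3) = 20.
Coefficient = C(6,3) · (-2)^3 · (-4)^3 = 20 · (-8) · (-64) = 10240.

10240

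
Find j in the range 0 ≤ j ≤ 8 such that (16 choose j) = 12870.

C(16,j) increases on 0 ≤ j ≤ 8. C(16,7) = 11440 and C(16,8) = 12870, so j = 8.

8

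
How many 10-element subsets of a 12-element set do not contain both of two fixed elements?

21

All 10-subsets: C(12,10) = 66. Those containing both fixed elements: C(10,8) = 45.
66 − 45 = 21.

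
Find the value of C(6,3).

C(6,3) = (6·5·4) / 3! = 120 / 6 = 20.

20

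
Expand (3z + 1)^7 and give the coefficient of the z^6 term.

The general term is C(7,j)·(3z)^j·(1)^(7-j); the z^6 term has j = 6.
C(7,6) = 7.
Coefficient = C(7,6) · 3^6 = 7 · 729 = 5103.

5103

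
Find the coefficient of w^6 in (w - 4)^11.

The general term is C(11,j)·(w)^j·(-4)^(11-j); the w^6 term has j = 6.
C(11,6) = 462.
Coefficient = C(11,6) · (-4)^5 = 462 · (-1024) = -473088.

-473088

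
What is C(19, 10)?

92378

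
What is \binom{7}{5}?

21

C(7,5) = C(7,2) by symmetry.
C(7,2) = (7·6) / 2! = 42 / 2 = 21.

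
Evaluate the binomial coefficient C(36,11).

600805296

C(36,11) = (36·35·34·33·32·31·30·29·28·27·26) / 11! = 23982224839372800 / 39916800 = 600805296.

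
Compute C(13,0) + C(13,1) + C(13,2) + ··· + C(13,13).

8192

Setting x = 1 in (1+x)^13 gives Σ C(13,j) = 2^13 = 8192.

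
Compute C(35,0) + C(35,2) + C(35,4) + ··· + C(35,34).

Half of (1+1)^35 + (1−1)^35 gives the even-index sum: 2^34 = 17179869184.

17179869184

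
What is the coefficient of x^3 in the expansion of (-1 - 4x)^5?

-640

The general term is C(5,j)·(-1)^j·(-4x)^(5-j); the x^3 term has j = 2.
C(5,2) = 10.
Coefficient = C(5,2) · (-4)^3 = 10 · (-64) = -640.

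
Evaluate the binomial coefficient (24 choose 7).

346104

C(24,7) = (24·23·22·21·20·19·18) / 7! = 1744364160 / 5040 = 346104.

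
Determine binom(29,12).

C(29,12) = (29·28·27·26·25·24·23·22·21·20·19·18) / 12! = 24858235898496000 / 479001600 = 51895935.

51895935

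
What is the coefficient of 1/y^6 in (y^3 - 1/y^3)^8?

General term: C(8,j)·(y^3)^j·(-1/y^3)^(8-j), with y-exponent 3j − 3(8−j) = 6j − 24.
Set 6j − 24 = -6: j = 3.
C(8,3) = 56; 1^3 = 1; (-1)^5 = -1.
Coefficient = 56 · 1 · (-1) = -56.

-56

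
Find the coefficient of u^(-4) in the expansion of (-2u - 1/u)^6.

12

General term: C(6,j)·(-2u)^j·(-1/u)^(6-j), with u-exponent 1j − 1(6−j) = 2j − 6.
Set 2j − 6 = -4: j = 1.
C(6,1) = 6; (-2)^1 = -2; (-1)^5 = -1.
Coefficient = 6 · (-2) · (-1) = 12.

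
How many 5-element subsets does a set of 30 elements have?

142506

C(30,5) = (30·29·28·27·26) / 5! = 17100720 / 120 = 142506.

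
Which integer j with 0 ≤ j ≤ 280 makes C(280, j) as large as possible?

C(280,j) is maximized at j = 280/2 = 140.

140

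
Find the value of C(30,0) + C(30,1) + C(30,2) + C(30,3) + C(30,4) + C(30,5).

1 + 30 + 435 + 4060 + 27405 + 142506 = 174437.

174437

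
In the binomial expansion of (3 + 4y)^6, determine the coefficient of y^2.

19440

The general term is C(6,j)·(3)^j·(4y)^(6-j); the y^2 term has j = 4.
C(6,4) = 15.
Coefficient = C(6,4) · 3^4 · 4^2 = 15 · 81 · 16 = 19440.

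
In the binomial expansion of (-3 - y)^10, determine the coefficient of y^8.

405

The general term is C(10,j)·(-3)^j·(-y)^(10-j); the y^8 term has j = 2.
C(10,2) = 45.
Coefficient = C(10,2) · (-3)^2 = 45 · 9 = 405.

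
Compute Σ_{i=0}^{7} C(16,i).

1 + 16 + 120 + 560 + 1820 + 4368 + 8008 + 11440 = 26333.

26333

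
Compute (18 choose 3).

816

C(18,3) = (18·17·16) / 3! = 4896 / 6 = 816.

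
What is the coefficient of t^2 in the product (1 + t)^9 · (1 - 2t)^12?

Coefficient of t^2 = Σ_{j} C(9,j)·1^j·C(12,2-j)·(-2)^(2-j) for j from 0 to 2.
= 264 + (-216) + 36 = 84.

84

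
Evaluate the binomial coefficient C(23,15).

C(23,15) = C(23,8) by symmetry.
C(23,8) = (23·22·21·20·19·18·17·16) / 8! = 19769460480 / 40320 = 490314.

490314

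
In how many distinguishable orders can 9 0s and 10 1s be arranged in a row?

Choose positions for the 0s: C(19,9) = 92378.

92378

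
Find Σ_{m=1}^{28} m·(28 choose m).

3758096384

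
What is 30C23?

2035800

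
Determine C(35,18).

C(35,18) = C(35,17) by symmetry.
C(35,17) = (35·34·33·32·31·30·29·28·27·26·25·24·23·22·21·20·19) / 17! = 1613955767240110694400000 / 355687428096000 = 4537567650.

4537567650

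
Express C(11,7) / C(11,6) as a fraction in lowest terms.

C(n,k+1)/C(n,k) = (n−k)/(k+1) = (11−6)/(6+1) = 5/7.

5/7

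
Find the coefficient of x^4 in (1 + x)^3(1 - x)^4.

3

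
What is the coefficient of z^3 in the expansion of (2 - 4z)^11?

-2703360

The general term is C(11,j)·(2)^j·(-4z)^(11-j); the z^3 term has j = 8.
C(11,8) = 165.
Coefficient = C(11,8) · 2^8 · (-4)^3 = 165 · 256 · (-64) = -2703360.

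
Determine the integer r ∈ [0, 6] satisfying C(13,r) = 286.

C(13,r) increases on 0 ≤ r ≤ 6. C(13,2) = 78 and C(13,3) = 286, so r = 3.

3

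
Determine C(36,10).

254186856

C(36,10) = (36·35·34·33·32·31·30·29·28·27) / 10! = 922393263052800 / 3628800 = 254186856.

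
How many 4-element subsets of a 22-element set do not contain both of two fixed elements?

All 4-subsets: C(22,4) = 7315. Those containing both fixed elements: C(20,2) = 190.
7315 − 190 = 7125.

7125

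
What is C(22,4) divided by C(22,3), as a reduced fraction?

19/4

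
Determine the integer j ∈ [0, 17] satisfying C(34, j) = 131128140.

10

C(34,j) increases on 0 ≤ j ≤ 17. C(34,9) = 52451256 and C(34,10) = 131128140, so j = 10.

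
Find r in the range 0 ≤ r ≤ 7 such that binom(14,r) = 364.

C(14,r) increases on 0 ≤ r ≤ 7. C(14,2) = 91 and C(14,3) = 364, so r = 3.

3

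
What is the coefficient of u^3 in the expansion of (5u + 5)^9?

The general term is C(9,j)·(5u)^j·(5)^(9-j); the u^3 term has j = 3.
C(9,3) = 84.
Coefficient = C(9,3) · 5^3 · 5^6 = 84 · 125 · 15625 = 164062500.

164062500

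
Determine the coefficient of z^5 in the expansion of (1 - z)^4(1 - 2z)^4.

-360

Coefficient of z^5 = Σ_{j} C(4,j)·(-1)^j·C(4,5-j)·(-2)^(5-j) for j from 1 to 4.
= (-64) + (-192) + (-96) + (-8) = -360.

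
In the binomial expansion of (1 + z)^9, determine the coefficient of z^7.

36

The general term is C(9,j)·(1)^j·(z)^(9-j); the z^7 term has j = 2.
C(9,2) = 36.
Coefficient = C(9,2) = 36.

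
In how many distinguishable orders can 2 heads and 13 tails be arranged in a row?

Choose positions for the heads: C(15,2) = 105.

105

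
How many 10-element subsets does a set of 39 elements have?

C(39,10) = (39·38·37·36·35·34·33·32·31·30) / 10! = 2306992893004800 / 3628800 = 635745396.

635745396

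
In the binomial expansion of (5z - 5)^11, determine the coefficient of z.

537109375

The general term is C(11,j)·(5z)^j·(-5)^(11-j); the z^1 term has j = 1.
C(11,1) = 11.
Coefficient = C(11,1) · 5^1 · (-5)^10 = 11 · 5 · 9765625 = 537109375.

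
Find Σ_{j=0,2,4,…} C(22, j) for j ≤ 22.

2097152

Even-j terms of row 22 sum to 2^21 = 2097152.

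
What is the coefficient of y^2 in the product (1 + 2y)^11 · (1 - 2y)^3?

100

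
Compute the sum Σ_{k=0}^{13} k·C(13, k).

53248

Differentiating (1+x)^13 and setting x=1: Σ k·C(13,k) = 13·2^12 = 53248.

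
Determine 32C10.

64512240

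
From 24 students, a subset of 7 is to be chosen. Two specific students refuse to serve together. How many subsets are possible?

All 7-subsets: C(24,7) = 346104. Those containing both fixed elements: C(22,5) = 26334.
346104 − 26334 = 319770.

319770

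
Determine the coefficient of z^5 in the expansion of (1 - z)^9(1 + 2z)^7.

294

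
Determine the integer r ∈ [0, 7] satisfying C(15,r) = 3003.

5

C(15,r) increases on 0 ≤ r ≤ 7. C(15,4) = 1365 and C(15,5) = 3003, so r = 5.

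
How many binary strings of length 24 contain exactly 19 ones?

Choose the 19 positions: C(24,19) = 42504.

42504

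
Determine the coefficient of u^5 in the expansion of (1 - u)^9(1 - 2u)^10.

Coefficient of u^5 = Σ_{j} C(9,j)·(-1)^j·C(10,5-j)·(-2)^(5-j) for j from 0 to 5.
= (-8064) + (-30240) + (-34560) + (-15120) + (-2520) + (-126) = -90630.

-90630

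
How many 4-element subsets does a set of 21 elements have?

C(21,4) = (21·20·19·18) / 4! = 143640 / 24 = 5985.

5985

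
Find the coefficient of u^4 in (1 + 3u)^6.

The general term is C(6,j)·(1)^j·(3u)^(6-j); the u^4 term has j = 2.
C(6,2) = 15.
Coefficient = C(6,2) · 3^4 = 15 · 81 = 1215.

1215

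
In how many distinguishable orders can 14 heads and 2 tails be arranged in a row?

120

Choose positions for the heads: C(16,14) = 120.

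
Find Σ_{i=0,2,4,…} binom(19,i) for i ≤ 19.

Half of (1+1)^19 + (1−1)^19 gives the even-index sum: 2^18 = 262144.

262144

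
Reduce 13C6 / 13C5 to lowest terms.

C(n,k+1)/C(n,k) = (n−k)/(k+1) = (13−5)/(5+1) = 8/6 = 4/3.

4/3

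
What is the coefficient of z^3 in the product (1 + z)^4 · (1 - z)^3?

-3

Coefficient of z^3 = Σ_{j} C(4,j)·1^j·C(3,3-j)·(-1)^(3-j) for j from 0 to 3.
= (-1) + 12 + (-18) + 4 = -3.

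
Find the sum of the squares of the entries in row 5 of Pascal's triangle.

By Vandermonde's identity, Σ C(5,j)² = C(10,5) = 252.

252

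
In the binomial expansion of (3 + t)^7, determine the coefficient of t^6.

21

The general term is C(7,j)·(3)^j·(t)^(7-j); the t^6 term has j = 1.
C(7,1) = 7.
Coefficient = C(7,1) · 3^1 = 7 · 3 = 21.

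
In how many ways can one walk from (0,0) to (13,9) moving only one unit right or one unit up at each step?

Each path is a sequence of 22 steps with 13 rights: C(22,13) = 497420.

497420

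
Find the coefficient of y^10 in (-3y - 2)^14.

The general term is C(14,j)·(-3y)^j·(-2)^(14-j); the y^10 term has j = 10.
C(14,10) = 1001.
Coefficient = C(14,10) · (-3)^10 · (-2)^4 = 1001 · 59049 · 16 = 945728784.

945728784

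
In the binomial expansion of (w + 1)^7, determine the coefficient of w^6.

The general term is C(7,j)·(w)^j·(1)^(7-j); the w^6 term has j = 6.
C(7,6) = 7.
Coefficient = C(7,6) = 7.

7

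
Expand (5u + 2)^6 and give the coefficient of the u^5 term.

The general term is C(6,j)·(5u)^j·(2)^(6-j); the u^5 term has j = 5.
C(6,5) = 6.
Coefficient = C(6,5) · 5^5 · 2^1 = 6 · 3125 · 2 = 37500.

37500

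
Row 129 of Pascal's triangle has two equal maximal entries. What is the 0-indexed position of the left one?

For odd n = 129, C(129,i) peaks at i = (n−1)/2 and (n+1)/2; the lower is 64.

64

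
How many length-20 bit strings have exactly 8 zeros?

Choose the 8 positions: C(20,8) = 125970.

125970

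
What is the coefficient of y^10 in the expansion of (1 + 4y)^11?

The general term is C(11,j)·(1)^j·(4y)^(11-j); the y^10 term has j = 1.
C(11,1) = 11.
Coefficient = C(11,1) · 4^10 = 11 · 1048576 = 11534336.

11534336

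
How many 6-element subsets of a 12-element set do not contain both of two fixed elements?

All 6-subsets: C(12,6) = 924. Those containing both fixed elements: C(10,4) = 210.
924 − 210 = 714.

714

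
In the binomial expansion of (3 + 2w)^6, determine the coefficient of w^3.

The general term is C(6,j)·(3)^j·(2w)^(6-j); the w^3 term has j = 3.
C(6,3) = 20.
Coefficient = C(6,3) · 3^3 · 2^3 = 20 · 27 · 8 = 4320.

4320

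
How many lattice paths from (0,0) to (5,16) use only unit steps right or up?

Each path is a sequence of 21 steps with 5 rights: C(21,5) = 20349.

20349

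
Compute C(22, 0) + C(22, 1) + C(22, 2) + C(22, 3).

1 + 22 + 231 + 1540 = 1794.

1794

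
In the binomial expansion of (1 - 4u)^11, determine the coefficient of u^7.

-5406720

The general term is C(11,j)·(1)^j·(-4u)^(11-j); the u^7 term has j = 4.
C(11,4) = 330.
Coefficient = C(11,4) · (-4)^7 = 330 · (-16384) = -5406720.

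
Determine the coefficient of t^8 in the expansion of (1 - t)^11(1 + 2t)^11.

Coefficient of t^8 = Σ_{j} C(11,j)·(-1)^j·C(11,8-j)·2^(8-j) for j from 0 to 8.
= 42240 + (-464640) + 1626240 + (-2439360) + 1742400 + (-609840) + 101640 + (-7260) + 165 = -8415.

-8415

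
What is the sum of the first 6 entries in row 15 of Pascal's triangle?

1 + 15 + 105 + 455 + 1365 + 3003 = 4944.

4944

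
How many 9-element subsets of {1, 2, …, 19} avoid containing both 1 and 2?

72930

All 9-subsets: C(19,9) = 92378. Those containing both fixed elements: C(17,7) = 19448.
92378 − 19448 = 72930.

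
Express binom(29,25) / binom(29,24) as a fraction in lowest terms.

1/5

C(n,k+1)/C(n,k) = (n−k)/(k+1) = (29−24)/(24+1) = 5/25 = 1/5.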